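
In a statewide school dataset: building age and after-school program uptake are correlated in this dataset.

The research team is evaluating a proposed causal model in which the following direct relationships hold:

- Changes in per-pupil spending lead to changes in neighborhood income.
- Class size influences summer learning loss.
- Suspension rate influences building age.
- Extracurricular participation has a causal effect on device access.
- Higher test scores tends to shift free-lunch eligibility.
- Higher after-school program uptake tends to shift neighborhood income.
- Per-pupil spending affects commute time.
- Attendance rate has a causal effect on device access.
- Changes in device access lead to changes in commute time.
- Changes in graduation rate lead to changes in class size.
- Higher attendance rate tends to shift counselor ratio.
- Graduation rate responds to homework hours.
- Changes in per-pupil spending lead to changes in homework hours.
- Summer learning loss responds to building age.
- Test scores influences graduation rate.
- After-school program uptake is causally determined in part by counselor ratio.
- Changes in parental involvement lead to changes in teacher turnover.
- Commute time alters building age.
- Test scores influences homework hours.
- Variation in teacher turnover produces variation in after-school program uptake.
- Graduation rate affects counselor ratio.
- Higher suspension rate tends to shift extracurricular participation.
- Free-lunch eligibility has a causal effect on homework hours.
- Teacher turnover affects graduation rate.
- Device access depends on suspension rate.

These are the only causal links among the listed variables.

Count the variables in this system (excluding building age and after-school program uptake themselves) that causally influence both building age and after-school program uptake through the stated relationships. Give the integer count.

The common causes are: attendance rate (to building age via attendance rate → device access → commute time → building age; to after-school program uptake via attendance rate → counselor ratio → after-school program uptake); per-pupil spending (to building age via per-pupil spending → commute time → building age; to after-school program uptake via per-pupil spending → homework hours → graduation rate → counselor ratio → after-school program uptake).
Every other variable lacks a causal path to at least one of building age and after-school program uptake.

2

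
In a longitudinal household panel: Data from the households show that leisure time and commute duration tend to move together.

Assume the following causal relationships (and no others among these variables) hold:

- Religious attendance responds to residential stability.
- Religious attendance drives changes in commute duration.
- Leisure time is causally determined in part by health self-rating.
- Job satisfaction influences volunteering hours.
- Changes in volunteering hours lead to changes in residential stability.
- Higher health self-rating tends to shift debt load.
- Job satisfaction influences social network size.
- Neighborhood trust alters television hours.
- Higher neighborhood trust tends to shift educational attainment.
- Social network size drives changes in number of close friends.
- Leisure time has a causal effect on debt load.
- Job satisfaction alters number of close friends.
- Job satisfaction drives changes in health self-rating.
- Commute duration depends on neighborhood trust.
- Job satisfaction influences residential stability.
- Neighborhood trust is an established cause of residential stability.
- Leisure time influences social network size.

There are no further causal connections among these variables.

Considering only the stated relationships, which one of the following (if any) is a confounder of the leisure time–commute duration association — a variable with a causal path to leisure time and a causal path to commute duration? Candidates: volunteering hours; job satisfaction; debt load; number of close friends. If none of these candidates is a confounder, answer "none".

Job satisfaction causes leisure time (job satisfaction → health self-rating → leisure time) and also causes commute duration (job satisfaction → residential stability → religious attendance → commute duration); it is a common cause of both.
Each of the other candidates lacks a causal path to at least one of leisure time and commute duration, so they do not confound the relationship.

job satisfaction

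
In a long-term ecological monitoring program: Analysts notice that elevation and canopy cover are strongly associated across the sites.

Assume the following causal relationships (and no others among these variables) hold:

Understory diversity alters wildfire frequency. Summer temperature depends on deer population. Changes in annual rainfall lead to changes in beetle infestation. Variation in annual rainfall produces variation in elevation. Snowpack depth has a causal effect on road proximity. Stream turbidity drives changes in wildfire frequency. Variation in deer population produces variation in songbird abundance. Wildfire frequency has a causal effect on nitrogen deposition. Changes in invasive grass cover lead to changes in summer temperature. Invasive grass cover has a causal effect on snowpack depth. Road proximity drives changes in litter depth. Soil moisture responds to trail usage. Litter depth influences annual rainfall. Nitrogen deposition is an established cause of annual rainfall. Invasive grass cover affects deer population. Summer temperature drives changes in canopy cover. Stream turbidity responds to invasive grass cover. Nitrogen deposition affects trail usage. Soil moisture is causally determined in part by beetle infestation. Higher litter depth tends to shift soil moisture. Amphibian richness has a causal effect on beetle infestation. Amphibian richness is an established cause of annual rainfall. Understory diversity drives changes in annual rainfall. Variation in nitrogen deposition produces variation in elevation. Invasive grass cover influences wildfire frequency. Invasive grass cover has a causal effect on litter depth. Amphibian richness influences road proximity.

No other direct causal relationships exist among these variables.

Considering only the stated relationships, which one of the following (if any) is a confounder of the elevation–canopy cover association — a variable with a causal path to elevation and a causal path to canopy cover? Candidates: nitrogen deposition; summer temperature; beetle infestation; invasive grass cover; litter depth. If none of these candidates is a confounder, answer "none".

Invasive grass cover causes elevation (invasive grass cover → litter depth → annual rainfall → elevation) and also causes canopy cover (invasive grass cover → summer temperature → canopy cover); it is a common cause of both.
Each of the other candidates lacks a causal path to at least one of elevation and canopy cover, so they do not confound the relationship.

invasive grass cover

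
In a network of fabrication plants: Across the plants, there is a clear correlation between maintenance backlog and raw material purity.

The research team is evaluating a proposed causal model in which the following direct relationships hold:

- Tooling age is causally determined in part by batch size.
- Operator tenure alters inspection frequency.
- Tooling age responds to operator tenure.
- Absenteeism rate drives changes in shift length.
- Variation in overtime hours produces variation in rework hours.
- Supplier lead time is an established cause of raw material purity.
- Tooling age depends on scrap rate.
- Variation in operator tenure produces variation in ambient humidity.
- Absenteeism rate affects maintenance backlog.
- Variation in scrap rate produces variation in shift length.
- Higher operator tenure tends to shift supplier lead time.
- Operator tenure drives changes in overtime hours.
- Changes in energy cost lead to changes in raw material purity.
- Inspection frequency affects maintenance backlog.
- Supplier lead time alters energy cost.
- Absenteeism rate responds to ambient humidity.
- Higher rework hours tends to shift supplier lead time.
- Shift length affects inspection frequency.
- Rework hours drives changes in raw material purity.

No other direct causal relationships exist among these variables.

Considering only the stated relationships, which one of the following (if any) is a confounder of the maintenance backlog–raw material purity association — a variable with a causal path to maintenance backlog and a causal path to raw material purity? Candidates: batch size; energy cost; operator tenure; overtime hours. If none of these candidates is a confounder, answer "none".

Operator tenure causes maintenance backlog (operator tenure → inspection frequency → maintenance backlog) and also causes raw material purity (operator tenure → supplier lead time → raw material purity); it is a common cause of both.
Each of the other candidates lacks a causal path to at least one of maintenance backlog and raw material purity, so they do not confound the relationship.

operator tenure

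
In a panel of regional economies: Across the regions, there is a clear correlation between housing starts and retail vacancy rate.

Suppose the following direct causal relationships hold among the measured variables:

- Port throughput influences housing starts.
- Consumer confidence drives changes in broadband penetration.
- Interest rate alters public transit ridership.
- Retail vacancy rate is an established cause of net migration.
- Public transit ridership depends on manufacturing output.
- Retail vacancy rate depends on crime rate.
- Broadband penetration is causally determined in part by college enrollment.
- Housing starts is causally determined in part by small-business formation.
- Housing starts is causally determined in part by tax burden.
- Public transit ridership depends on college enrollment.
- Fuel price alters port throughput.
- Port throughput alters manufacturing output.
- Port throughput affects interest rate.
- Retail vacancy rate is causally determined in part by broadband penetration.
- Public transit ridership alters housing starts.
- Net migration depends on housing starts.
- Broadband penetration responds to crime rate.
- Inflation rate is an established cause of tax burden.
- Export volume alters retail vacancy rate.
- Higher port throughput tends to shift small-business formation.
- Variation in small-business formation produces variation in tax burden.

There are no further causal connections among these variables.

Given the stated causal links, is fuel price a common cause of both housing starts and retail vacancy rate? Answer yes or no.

no

Fuel price has no stated causal path to retail vacancy rate. A confounder must cause both variables, so fuel price does not qualify.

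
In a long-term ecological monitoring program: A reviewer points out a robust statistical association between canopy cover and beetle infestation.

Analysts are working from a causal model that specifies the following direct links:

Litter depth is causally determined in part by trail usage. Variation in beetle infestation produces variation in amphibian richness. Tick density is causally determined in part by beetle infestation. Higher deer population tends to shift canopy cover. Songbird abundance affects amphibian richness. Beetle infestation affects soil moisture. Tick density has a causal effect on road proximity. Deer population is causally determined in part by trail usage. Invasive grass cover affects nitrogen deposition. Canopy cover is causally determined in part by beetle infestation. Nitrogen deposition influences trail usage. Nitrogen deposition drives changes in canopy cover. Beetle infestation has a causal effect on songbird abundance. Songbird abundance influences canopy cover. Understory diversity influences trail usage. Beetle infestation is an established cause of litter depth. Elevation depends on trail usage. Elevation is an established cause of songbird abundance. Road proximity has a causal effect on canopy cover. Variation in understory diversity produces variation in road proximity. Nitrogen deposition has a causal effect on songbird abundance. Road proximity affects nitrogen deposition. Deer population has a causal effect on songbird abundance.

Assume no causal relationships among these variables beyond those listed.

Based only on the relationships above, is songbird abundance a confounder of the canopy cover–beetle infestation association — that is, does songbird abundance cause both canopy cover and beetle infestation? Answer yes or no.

no

Songbird abundance has no stated causal path to beetle infestation. A confounder must cause both variables, so songbird abundance does not qualify.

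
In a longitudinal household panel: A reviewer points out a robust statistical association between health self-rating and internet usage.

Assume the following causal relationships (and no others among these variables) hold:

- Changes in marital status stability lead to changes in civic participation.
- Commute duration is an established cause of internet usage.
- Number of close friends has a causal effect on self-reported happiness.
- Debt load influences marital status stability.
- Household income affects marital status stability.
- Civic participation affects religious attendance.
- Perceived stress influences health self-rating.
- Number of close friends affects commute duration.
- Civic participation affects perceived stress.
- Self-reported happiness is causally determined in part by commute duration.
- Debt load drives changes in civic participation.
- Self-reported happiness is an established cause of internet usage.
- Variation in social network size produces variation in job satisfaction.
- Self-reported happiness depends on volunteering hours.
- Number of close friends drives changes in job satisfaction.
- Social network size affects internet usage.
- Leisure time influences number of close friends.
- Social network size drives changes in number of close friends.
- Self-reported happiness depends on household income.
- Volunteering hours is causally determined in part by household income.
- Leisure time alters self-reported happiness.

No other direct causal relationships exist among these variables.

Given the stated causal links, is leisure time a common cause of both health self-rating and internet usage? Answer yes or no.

Leisure time has no stated causal path to health self-rating. A confounder must cause both variables, so leisure time does not qualify.

no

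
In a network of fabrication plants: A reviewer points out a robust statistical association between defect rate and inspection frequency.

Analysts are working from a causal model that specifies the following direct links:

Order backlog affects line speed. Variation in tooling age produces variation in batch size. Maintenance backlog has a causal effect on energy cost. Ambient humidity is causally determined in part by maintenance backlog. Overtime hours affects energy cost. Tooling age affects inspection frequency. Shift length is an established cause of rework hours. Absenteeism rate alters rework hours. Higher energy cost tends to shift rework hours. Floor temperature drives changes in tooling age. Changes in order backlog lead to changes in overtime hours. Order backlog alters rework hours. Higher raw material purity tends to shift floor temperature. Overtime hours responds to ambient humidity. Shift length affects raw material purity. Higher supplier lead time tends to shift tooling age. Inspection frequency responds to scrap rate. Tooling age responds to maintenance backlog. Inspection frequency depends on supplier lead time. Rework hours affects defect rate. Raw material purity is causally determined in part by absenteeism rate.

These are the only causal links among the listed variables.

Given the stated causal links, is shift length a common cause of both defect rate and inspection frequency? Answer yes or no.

yes

Shift length has a causal path to defect rate (shift length → rework hours → defect rate) and to inspection frequency (shift length → raw material purity → floor temperature → tooling age → inspection frequency), so it is a common cause of both — a confounder.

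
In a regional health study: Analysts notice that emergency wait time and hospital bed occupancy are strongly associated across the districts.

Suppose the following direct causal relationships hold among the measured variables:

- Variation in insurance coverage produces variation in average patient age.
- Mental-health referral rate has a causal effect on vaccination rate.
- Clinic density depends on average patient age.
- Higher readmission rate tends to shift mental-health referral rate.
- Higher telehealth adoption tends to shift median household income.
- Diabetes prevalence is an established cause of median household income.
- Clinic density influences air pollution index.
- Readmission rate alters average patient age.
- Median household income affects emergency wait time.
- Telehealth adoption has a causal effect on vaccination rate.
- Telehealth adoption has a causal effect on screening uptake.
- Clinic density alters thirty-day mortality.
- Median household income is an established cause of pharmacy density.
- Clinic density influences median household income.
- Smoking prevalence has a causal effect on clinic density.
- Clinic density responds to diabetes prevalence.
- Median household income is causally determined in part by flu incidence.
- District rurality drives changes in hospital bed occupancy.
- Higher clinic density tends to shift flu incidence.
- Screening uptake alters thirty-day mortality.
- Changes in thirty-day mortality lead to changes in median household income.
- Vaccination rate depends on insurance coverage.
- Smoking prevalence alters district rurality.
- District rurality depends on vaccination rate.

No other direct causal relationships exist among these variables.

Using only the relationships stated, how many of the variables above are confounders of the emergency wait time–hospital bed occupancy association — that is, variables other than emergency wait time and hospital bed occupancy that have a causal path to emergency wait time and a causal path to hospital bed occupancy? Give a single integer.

4

The common causes are: insurance coverage (to emergency wait time via insurance coverage → average patient age → clinic density → median household income → emergency wait time; to hospital bed occupancy via insurance coverage → vaccination rate → district rurality → hospital bed occupancy); readmission rate (to emergency wait time via readmission rate → average patient age → clinic density → median household income → emergency wait time; to hospital bed occupancy via readmission rate → mental-health referral rate → vaccination rate → district rurality → hospital bed occupancy); smoking prevalence (to emergency wait time via smoking prevalence → clinic density → median household income → emergency wait time; to hospital bed occupancy via smoking prevalence → district rurality → hospital bed occupancy); telehealth adoption (to emergency wait time via telehealth adoption → median household income → emergency wait time; to hospital bed occupancy via telehealth adoption → vaccination rate → district rurality → hospital bed occupancy).
Every other variable lacks a causal path to at least one of emergency wait time and hospital bed occupancy.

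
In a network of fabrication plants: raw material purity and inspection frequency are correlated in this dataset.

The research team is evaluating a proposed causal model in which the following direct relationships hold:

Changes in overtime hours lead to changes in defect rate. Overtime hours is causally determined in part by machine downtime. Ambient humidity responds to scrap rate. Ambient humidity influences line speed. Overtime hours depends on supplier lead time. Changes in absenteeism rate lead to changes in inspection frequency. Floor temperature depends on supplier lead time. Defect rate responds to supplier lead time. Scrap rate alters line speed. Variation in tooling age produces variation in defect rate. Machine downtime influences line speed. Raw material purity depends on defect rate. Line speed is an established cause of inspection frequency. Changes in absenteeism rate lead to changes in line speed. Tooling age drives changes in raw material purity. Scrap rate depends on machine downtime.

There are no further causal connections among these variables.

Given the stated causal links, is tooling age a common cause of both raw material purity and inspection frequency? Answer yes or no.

no

Tooling age has no stated causal path to inspection frequency. A confounder must cause both variables, so tooling age does not qualify.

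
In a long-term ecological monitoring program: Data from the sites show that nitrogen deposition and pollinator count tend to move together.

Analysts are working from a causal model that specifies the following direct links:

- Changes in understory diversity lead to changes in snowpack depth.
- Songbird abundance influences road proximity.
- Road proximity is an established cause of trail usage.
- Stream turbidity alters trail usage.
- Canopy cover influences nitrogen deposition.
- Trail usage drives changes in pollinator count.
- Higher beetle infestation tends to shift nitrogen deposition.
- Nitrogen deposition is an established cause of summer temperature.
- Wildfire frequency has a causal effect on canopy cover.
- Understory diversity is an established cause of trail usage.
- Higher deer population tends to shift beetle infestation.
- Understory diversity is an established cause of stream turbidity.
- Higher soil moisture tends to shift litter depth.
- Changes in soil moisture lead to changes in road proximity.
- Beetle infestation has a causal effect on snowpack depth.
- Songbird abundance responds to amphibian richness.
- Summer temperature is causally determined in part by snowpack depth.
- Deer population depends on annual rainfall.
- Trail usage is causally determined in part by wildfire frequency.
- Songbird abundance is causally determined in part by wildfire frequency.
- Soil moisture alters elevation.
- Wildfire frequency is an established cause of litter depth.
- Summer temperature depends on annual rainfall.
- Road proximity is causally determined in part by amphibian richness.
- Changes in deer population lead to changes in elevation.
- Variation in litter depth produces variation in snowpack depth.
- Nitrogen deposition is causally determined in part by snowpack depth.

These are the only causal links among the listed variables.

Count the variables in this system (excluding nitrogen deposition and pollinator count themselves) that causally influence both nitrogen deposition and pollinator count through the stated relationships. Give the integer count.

3

The common causes are: soil moisture (to nitrogen deposition via soil moisture → litter depth → snowpack depth → nitrogen deposition; to pollinator count via soil moisture → road proximity → trail usage → pollinator count); understory diversity (to nitrogen deposition via understory diversity → snowpack depth → nitrogen deposition; to pollinator count via understory diversity → trail usage → pollinator count); wildfire frequency (to nitrogen deposition via wildfire frequency → canopy cover → nitrogen deposition; to pollinator count via wildfire frequency → trail usage → pollinator count).
Every other variable lacks a causal path to at least one of nitrogen deposition and pollinator count.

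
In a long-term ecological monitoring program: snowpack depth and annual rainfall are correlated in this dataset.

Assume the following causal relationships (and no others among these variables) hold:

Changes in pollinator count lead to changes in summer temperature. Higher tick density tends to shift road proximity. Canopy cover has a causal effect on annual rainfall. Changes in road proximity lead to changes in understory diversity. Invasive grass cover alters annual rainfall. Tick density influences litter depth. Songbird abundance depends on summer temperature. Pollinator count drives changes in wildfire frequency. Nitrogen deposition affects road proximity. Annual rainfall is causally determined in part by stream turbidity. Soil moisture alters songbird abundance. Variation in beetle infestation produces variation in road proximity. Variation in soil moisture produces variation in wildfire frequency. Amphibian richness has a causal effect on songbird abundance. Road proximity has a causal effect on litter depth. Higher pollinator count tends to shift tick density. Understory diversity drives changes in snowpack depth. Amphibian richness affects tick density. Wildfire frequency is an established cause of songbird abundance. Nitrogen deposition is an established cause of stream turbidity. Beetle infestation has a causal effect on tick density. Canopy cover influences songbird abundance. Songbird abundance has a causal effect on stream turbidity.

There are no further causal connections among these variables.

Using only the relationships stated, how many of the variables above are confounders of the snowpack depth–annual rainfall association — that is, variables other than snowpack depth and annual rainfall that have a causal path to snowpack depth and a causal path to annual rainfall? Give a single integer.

3

The common causes are: amphibian richness (to snowpack depth via amphibian richness → tick density → road proximity → understory diversity → snowpack depth; to annual rainfall via amphibian richness → songbird abundance → stream turbidity → annual rainfall); nitrogen deposition (to snowpack depth via nitrogen deposition → road proximity → understory diversity → snowpack depth; to annual rainfall via nitrogen deposition → stream turbidity → annual rainfall); pollinator count (to snowpack depth via pollinator count → tick density → road proximity → understory diversity → snowpack depth; to annual rainfall via pollinator count → summer temperature → songbird abundance → stream turbidity → annual rainfall).
Every other variable lacks a causal path to at least one of snowpack depth and annual rainfall.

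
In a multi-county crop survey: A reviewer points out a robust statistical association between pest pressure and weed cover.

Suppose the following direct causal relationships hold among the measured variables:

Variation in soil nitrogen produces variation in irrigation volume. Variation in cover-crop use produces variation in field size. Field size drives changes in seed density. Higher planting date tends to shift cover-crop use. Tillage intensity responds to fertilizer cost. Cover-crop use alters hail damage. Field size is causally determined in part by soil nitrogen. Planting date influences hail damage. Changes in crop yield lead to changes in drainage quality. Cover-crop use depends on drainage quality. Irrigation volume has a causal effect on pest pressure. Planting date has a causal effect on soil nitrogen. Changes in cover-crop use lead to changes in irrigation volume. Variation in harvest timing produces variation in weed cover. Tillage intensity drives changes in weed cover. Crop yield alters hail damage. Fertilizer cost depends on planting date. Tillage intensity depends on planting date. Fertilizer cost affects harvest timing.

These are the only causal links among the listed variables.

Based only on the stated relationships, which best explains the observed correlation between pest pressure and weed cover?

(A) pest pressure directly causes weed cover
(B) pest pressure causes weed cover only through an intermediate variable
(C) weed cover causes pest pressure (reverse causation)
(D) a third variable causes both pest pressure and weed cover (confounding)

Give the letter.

D

Planting date causes pest pressure (planting date → soil nitrogen → irrigation volume → pest pressure) and weed cover (planting date → tillage intensity → weed cover) — a common cause creating the correlation.
There is no stated path from pest pressure to weed cover or from weed cover to pest pressure, so neither direct nor reverse causation applies.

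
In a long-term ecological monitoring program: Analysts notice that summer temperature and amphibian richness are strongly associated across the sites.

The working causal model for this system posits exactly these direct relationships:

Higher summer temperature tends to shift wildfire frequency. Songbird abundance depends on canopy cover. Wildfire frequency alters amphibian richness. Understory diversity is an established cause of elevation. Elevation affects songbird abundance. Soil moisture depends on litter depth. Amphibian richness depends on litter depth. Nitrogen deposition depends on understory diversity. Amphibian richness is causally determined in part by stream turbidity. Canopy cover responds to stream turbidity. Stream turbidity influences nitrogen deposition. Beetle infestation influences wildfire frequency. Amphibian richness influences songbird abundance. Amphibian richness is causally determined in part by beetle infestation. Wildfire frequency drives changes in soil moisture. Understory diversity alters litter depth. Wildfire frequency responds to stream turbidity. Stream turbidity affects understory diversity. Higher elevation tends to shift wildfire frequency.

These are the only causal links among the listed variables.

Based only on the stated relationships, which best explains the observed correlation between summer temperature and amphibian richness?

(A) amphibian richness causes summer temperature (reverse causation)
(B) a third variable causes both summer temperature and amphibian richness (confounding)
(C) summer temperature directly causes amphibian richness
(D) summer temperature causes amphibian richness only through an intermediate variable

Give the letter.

Summer temperature reaches amphibian richness through summer temperature → wildfire frequency → amphibian richness — an indirect causal chain with no direct summer temperature → amphibian richness link. No variable causes both summer temperature and amphibian richness, so confounding is ruled out; the effect is mediated.

D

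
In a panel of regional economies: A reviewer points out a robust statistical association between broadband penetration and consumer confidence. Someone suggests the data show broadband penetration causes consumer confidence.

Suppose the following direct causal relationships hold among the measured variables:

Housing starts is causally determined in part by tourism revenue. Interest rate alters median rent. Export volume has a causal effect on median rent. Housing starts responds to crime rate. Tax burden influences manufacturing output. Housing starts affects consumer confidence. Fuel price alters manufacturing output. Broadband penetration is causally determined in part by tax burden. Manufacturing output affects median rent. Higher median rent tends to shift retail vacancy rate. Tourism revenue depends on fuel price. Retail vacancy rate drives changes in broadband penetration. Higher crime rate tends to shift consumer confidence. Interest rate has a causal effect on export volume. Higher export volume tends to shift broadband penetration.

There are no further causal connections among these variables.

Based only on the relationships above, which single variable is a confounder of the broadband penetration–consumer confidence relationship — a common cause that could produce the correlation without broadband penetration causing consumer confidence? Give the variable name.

Fuel price has a causal path to broadband penetration (fuel price → manufacturing output → median rent → retail vacancy rate → broadband penetration) and a separate causal path to consumer confidence (fuel price → tourism revenue → housing starts → consumer confidence), so it is a common cause of both.
No stated relationship gives broadband penetration a causal route to consumer confidence, so the correlation is explained by the shared upstream cause rather than a direct effect.

fuel price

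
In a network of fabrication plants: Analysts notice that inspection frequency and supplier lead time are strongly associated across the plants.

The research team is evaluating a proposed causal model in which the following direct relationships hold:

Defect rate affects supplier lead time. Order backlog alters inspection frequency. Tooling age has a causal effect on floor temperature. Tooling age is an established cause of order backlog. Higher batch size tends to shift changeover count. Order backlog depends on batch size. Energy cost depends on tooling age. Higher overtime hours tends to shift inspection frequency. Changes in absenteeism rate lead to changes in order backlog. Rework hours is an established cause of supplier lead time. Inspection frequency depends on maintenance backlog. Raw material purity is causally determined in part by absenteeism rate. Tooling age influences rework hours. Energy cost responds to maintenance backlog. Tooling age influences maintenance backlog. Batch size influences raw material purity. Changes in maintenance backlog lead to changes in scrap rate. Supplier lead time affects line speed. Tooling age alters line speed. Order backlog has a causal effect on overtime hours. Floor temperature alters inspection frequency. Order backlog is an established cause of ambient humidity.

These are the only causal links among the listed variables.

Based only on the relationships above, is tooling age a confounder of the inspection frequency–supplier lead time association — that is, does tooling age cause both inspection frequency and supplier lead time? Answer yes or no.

yes

Tooling age has a causal path to inspection frequency (tooling age → floor temperature → inspection frequency) and to supplier lead time (tooling age → rework hours → supplier lead time), so it is a common cause of both — a confounder.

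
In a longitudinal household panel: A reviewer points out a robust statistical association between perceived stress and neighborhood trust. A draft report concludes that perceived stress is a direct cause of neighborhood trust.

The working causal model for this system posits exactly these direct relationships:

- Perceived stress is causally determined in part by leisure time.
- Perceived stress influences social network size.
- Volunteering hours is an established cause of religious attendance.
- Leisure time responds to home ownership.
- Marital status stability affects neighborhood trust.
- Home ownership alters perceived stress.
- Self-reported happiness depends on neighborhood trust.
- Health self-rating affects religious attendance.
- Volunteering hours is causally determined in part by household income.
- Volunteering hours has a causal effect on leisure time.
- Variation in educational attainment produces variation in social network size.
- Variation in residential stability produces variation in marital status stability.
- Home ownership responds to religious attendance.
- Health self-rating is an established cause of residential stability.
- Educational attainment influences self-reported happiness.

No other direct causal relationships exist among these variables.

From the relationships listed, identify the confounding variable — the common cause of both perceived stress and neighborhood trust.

Health self-rating has a causal path to perceived stress (health self-rating → religious attendance → home ownership → perceived stress) and a separate causal path to neighborhood trust (health self-rating → residential stability → marital status stability → neighborhood trust), so it is a common cause of both.
No stated relationship gives perceived stress a causal route to neighborhood trust, so the correlation is explained by the shared upstream cause rather than a direct effect.

health self-rating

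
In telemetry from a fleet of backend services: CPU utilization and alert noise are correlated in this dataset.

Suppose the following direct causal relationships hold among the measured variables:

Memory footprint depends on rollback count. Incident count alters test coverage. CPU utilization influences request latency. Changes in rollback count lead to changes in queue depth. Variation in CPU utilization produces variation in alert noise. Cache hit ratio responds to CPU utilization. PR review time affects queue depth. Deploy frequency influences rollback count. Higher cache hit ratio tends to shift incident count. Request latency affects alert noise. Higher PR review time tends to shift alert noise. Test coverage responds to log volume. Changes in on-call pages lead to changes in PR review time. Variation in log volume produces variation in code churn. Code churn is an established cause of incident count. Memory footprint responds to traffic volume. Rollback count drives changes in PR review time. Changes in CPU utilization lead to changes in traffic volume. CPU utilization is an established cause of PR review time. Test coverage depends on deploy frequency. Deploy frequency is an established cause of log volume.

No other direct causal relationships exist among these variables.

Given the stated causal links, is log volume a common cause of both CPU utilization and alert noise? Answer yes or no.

no

Log volume has no stated causal path to either CPU utilization or alert noise. A confounder must cause both variables, so log volume does not qualify.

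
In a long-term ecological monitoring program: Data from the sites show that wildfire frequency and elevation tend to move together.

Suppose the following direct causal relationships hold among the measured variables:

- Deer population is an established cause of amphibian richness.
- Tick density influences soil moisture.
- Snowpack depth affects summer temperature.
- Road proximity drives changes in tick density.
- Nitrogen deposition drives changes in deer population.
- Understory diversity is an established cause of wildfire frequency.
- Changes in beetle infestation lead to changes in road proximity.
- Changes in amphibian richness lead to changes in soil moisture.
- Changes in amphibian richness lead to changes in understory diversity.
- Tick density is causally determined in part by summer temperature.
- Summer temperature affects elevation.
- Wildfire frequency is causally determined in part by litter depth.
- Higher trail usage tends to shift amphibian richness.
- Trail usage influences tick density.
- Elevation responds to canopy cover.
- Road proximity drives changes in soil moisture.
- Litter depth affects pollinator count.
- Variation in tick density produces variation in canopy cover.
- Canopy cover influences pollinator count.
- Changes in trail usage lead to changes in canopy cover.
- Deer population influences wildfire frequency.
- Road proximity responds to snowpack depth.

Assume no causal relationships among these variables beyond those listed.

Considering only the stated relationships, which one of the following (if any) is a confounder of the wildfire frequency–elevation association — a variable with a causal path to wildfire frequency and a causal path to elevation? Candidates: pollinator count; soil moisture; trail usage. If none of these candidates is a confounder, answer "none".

trail usage

Trail usage causes wildfire frequency (trail usage → amphibian richness → understory diversity → wildfire frequency) and also causes elevation (trail usage → canopy cover → elevation); it is a common cause of both.
Each of the other candidates lacks a causal path to at least one of wildfire frequency and elevation, so they do not confound the relationship.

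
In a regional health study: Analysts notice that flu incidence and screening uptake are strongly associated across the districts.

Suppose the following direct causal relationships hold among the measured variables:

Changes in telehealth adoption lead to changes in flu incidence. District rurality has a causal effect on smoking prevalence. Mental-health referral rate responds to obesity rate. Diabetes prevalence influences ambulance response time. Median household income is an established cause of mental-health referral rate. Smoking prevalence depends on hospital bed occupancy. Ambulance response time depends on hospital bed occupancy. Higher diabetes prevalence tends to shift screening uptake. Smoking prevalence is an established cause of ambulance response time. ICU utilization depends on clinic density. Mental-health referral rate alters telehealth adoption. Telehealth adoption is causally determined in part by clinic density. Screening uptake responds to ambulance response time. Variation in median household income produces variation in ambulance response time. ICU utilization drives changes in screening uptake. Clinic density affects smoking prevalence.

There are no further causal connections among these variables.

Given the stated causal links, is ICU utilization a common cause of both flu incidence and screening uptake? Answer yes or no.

no

ICU utilization has no stated causal path to flu incidence. A confounder must cause both variables, so ICU utilization does not qualify.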